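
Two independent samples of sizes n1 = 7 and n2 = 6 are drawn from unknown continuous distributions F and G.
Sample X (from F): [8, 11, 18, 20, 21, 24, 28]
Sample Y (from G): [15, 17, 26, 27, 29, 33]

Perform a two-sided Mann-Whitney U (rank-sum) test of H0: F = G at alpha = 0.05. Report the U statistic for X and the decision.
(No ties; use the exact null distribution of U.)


Step 1: Combine and sort all 13 observations; assign midranks.
sorted (value, group): (8,X), (11,X), (15,Y), (17,Y), (18,X), (20,X), (21,X), (24,X), (26,Y), (27,Y), (28,X), (29,Y), (33,Y)
ranks: 8->1, 11->2, 15->3, 17->4, 18->5, 20->6, 21->7, 24->8, 26->9, 27->10, 28->11, 29->12, 33->13
Step 2: Rank sum for X: R1 = 1 + 2 + 5 + 6 + 7 + 8 + 11 = 40.
Step 3: U_X = R1 - n1(n1+1)/2 = 40 - 7*8/2 = 40 - 28 = 12.
       U_Y = n1*n2 - U_X = 42 - 12 = 30.
Step 4: No ties, so the exact null distribution of U (based on enumerating the C(13,7) = 1716 equally likely rank assignments) gives the two-sided p-value.
Step 5: p-value = 0.234266; compare to alpha = 0.05. fail to reject H0.

U_X = 12, p = 0.234266, fail to reject H0 at alpha = 0.05.


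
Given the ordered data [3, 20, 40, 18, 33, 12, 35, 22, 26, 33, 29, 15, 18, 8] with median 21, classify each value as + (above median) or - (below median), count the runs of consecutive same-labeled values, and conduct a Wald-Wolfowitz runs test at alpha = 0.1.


Step 1: Compute median = 21; label A = above, B = below.
Labels in order: BBABABAAAAABBB  (n_A = 7, n_B = 7)
Step 2: Count runs R = 7.
Step 3: Under H0 (random ordering), E[R] = 2*n_A*n_B/(n_A+n_B) + 1 = 2*7*7/14 + 1 = 8.0000.
        Var[R] = 2*n_A*n_B*(2*n_A*n_B - n_A - n_B) / ((n_A+n_B)^2 * (n_A+n_B-1)) = 8232/2548 = 3.2308.
        SD[R] = 1.7974.
Step 4: Continuity-corrected z = (R + 0.5 - E[R]) / SD[R] = (7 + 0.5 - 8.0000) / 1.7974 = -0.2782.
Step 5: Two-sided p-value via normal approximation = 2*(1 - Phi(|z|)) = 0.780879.
Step 6: alpha = 0.1. fail to reject H0.

R = 7, z = -0.2782, p = 0.780879, fail to reject H0.


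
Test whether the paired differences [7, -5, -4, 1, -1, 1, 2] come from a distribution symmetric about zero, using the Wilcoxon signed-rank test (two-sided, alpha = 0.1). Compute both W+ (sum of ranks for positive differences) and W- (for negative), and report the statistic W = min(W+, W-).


Step 1: Drop any zero differences (none here) and take |d_i|.
|d| = [7, 5, 4, 1, 1, 1, 2]
Step 2: Midrank |d_i| (ties get averaged ranks).
ranks: |7|->7, |5|->6, |4|->5, |1|->2, |1|->2, |1|->2, |2|->4
Step 3: Attach original signs; sum ranks with positive sign and with negative sign.
W+ = 7 + 2 + 2 + 4 = 15
W- = 6 + 5 + 2 = 13
(Check: W+ + W- = 28 should equal n(n+1)/2 = 28.)
Step 4: Test statistic W = min(W+, W-) = 13.
Step 5: Ties in |d|, so use the tie-corrected normal approximation.
        E[W] = n(n+1)/4 = 7*8/4 = 14.
        Tie groups: |d|=1 (t=3); sum(t^3 - t) = 24.
        Var[W] = n(n+1)(2n+1)/24 - sum(t^3-t)/48 = 840/24 - 24/48 = 34.5.
        z = (W - E[W]) / sqrt(Var[W]) = (13 - 14) / 5.8737 = -0.1703.
        Two-sided p = 2*Phi(z) = 0.864813.
Step 6: alpha = 0.1. fail to reject H0.

W+ = 15, W- = 13, W = min = 13, p = 0.864813, fail to reject H0.


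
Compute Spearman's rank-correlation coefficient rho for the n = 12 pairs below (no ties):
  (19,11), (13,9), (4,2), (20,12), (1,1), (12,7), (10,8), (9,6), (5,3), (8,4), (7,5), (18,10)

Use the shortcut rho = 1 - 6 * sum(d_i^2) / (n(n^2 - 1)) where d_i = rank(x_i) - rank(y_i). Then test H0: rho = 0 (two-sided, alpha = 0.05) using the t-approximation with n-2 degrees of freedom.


Step 1: Rank x and y separately (midranks; no ties here).
rank(x): 19->11, 13->9, 4->2, 20->12, 1->1, 12->8, 10->7, 9->6, 5->3, 8->5, 7->4, 18->10
rank(y): 11->11, 9->9, 2->2, 12->12, 1->1, 7->7, 8->8, 6->6, 3->3, 4->4, 5->5, 10->10
Step 2: d_i = R_x(i) - R_y(i); compute d_i^2.
  (11-11)^2=0, (9-9)^2=0, (2-2)^2=0, (12-12)^2=0, (1-1)^2=0, (8-7)^2=1, (7-8)^2=1, (6-6)^2=0, (3-3)^2=0, (5-4)^2=1, (4-5)^2=1, (10-10)^2=0
sum(d^2) = 4.
Step 3: rho = 1 - 6*4 / (12*(12^2 - 1)) = 1 - 24/1716 = 0.986014.
Step 4: Under H0, t = rho * sqrt((n-2)/(1-rho^2)) = 18.7088 ~ t(10).
Step 5: Two-sided p-value from the t-distribution with 10 df = 0.000000.
Step 6: alpha = 0.05. reject H0.

rho = 0.9860, p = 0.000000, reject H0 at alpha = 0.05.


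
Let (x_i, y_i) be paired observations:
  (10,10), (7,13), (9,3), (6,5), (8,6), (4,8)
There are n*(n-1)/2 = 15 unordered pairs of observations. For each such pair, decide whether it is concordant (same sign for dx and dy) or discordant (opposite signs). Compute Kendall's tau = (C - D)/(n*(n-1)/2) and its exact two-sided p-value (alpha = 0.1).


Step 1: Enumerate the 15 unordered pairs (i,j) with i<j and classify each by sign(x_j-x_i) * sign(y_j-y_i).
  (1,2):dx=-3,dy=+3->D; (1,3):dx=-1,dy=-7->C; (1,4):dx=-4,dy=-5->C; (1,5):dx=-2,dy=-4->C
  (1,6):dx=-6,dy=-2->C; (2,3):dx=+2,dy=-10->D; (2,4):dx=-1,dy=-8->C; (2,5):dx=+1,dy=-7->D
  (2,6):dx=-3,dy=-5->C; (3,4):dx=-3,dy=+2->D; (3,5):dx=-1,dy=+3->D; (3,6):dx=-5,dy=+5->D
  (4,5):dx=+2,dy=+1->C; (4,6):dx=-2,dy=+3->D; (5,6):dx=-4,dy=+2->D
Step 2: C = 7, D = 8, total pairs = 15.
Step 3: tau = (C - D)/(n(n-1)/2) = (7 - 8)/15 = -0.066667.
Step 4: Exact two-sided p-value (enumerate n! = 720 permutations of y under H0): p = 1.000000.
Step 5: alpha = 0.1. fail to reject H0.

tau_b = -0.0667 (C=7, D=8), p = 1.000000, fail to reject H0.


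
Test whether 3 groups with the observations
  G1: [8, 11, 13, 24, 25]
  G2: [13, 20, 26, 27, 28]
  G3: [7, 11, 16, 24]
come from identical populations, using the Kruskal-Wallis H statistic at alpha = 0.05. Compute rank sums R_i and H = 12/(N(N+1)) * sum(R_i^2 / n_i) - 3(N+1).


Step 1: Combine all N = 14 observations and assign midranks.
sorted (value, group, rank): (7,G3,1), (8,G1,2), (11,G1,3.5), (11,G3,3.5), (13,G1,5.5), (13,G2,5.5), (16,G3,7), (20,G2,8), (24,G1,9.5), (24,G3,9.5), (25,G1,11), (26,G2,12), (27,G2,13), (28,G2,14)
Step 2: Sum ranks within each group.
R_1 = 31.5 (n_1 = 5)
R_2 = 52.5 (n_2 = 5)
R_3 = 21 (n_3 = 4)
Step 3: H = 12/(N(N+1)) * sum(R_i^2/n_i) - 3(N+1)
     = 12/(14*15) * (31.5^2/5 + 52.5^2/5 + 21^2/4) - 3*15
     = 0.057143 * 859.95 - 45
     = 4.140000.
Step 4: Ties present; correction factor C = 1 - 18/(14^3 - 14) = 0.993407. Corrected H = 4.140000 / 0.993407 = 4.167478.
Step 5: Under H0, H ~ chi^2(2); p-value = 0.124464.
Step 6: alpha = 0.05. fail to reject H0.

H = 4.1675, df = 2, p = 0.124464, fail to reject H0.


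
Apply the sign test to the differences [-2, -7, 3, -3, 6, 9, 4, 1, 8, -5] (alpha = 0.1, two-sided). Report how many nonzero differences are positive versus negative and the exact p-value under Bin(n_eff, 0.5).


Step 1: Discard zero differences. Original n = 10; n_eff = number of nonzero differences = 10.
Nonzero differences (with sign): -2, -7, +3, -3, +6, +9, +4, +1, +8, -5
Step 2: Count signs: positive = 6, negative = 4.
Step 3: Under H0: P(positive) = 0.5, so the number of positives S ~ Bin(10, 0.5).
Step 4: Two-sided exact p-value = sum of Bin(10,0.5) probabilities at or below the observed probability = 0.753906.
Step 5: alpha = 0.1. fail to reject H0.

n_eff = 10, pos = 6, neg = 4, p = 0.753906, fail to reject H0.


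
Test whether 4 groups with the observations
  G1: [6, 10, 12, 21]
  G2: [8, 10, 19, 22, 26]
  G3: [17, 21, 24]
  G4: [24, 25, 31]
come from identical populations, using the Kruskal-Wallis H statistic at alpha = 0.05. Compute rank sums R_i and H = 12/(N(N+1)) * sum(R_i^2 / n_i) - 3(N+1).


Step 1: Combine all N = 15 observations and assign midranks.
sorted (value, group, rank): (6,G1,1), (8,G2,2), (10,G1,3.5), (10,G2,3.5), (12,G1,5), (17,G3,6), (19,G2,7), (21,G1,8.5), (21,G3,8.5), (22,G2,10), (24,G3,11.5), (24,G4,11.5), (25,G4,13), (26,G2,14), (31,G4,15)
Step 2: Sum ranks within each group.
R_1 = 18 (n_1 = 4)
R_2 = 36.5 (n_2 = 5)
R_3 = 26 (n_3 = 3)
R_4 = 39.5 (n_4 = 3)
Step 3: H = 12/(N(N+1)) * sum(R_i^2/n_i) - 3(N+1)
     = 12/(15*16) * (18^2/4 + 36.5^2/5 + 26^2/3 + 39.5^2/3) - 3*16
     = 0.050000 * 1092.87 - 48
     = 6.643333.
Step 4: Ties present; correction factor C = 1 - 18/(15^3 - 15) = 0.994643. Corrected H = 6.643333 / 0.994643 = 6.679114.
Step 5: Under H0, H ~ chi^2(3); p-value = 0.082860.
Step 6: alpha = 0.05. fail to reject H0.

H = 6.6791, df = 3, p = 0.082860, fail to reject H0.


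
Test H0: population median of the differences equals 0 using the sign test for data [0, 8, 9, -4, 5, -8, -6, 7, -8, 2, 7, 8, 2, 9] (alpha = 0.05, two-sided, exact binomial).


Step 1: Discard zero differences. Original n = 14; n_eff = number of nonzero differences = 13.
Nonzero differences (with sign): +8, +9, -4, +5, -8, -6, +7, -8, +2, +7, +8, +2, +9
Step 2: Count signs: positive = 9, negative = 4.
Step 3: Under H0: P(positive) = 0.5, so the number of positives S ~ Bin(13, 0.5).
Step 4: Two-sided exact p-value = sum of Bin(13,0.5) probabilities at or below the observed probability = 0.266846.
Step 5: alpha = 0.05. fail to reject H0.

n_eff = 13, pos = 9, neg = 4, p = 0.266846, fail to reject H0.


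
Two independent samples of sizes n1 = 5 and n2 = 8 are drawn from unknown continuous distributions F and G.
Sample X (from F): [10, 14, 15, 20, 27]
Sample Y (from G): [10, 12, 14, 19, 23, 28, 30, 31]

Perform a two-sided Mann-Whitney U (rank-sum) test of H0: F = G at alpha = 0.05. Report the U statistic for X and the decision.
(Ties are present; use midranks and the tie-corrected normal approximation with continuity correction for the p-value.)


Step 1: Combine and sort all 13 observations; assign midranks.
sorted (value, group): (10,X), (10,Y), (12,Y), (14,X), (14,Y), (15,X), (19,Y), (20,X), (23,Y), (27,X), (28,Y), (30,Y), (31,Y)
ranks: 10->1.5, 10->1.5, 12->3, 14->4.5, 14->4.5, 15->6, 19->7, 20->8, 23->9, 27->10, 28->11, 30->12, 31->13
Step 2: Rank sum for X: R1 = 1.5 + 4.5 + 6 + 8 + 10 = 30.
Step 3: U_X = R1 - n1(n1+1)/2 = 30 - 5*6/2 = 30 - 15 = 15.
       U_Y = n1*n2 - U_X = 40 - 15 = 25.
Step 4: Ties are present, so use the tie-corrected normal approximation (with continuity correction) for the p-value.
Step 5: p-value = 0.508901; compare to alpha = 0.05. fail to reject H0.

U_X = 15, p = 0.508901, fail to reject H0 at alpha = 0.05.


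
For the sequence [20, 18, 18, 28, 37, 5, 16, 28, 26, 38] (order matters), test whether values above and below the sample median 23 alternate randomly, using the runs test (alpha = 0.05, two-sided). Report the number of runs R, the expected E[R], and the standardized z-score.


Step 1: Compute median = 23; label A = above, B = below.
Labels in order: BBBAABBAAA  (n_A = 5, n_B = 5)
Step 2: Count runs R = 4.
Step 3: Under H0 (random ordering), E[R] = 2*n_A*n_B/(n_A+n_B) + 1 = 2*5*5/10 + 1 = 6.0000.
        Var[R] = 2*n_A*n_B*(2*n_A*n_B - n_A - n_B) / ((n_A+n_B)^2 * (n_A+n_B-1)) = 2000/900 = 2.2222.
        SD[R] = 1.4907.
Step 4: Continuity-corrected z = (R + 0.5 - E[R]) / SD[R] = (4 + 0.5 - 6.0000) / 1.4907 = -1.0062.
Step 5: Two-sided p-value via normal approximation = 2*(1 - Phi(|z|)) = 0.314305.
Step 6: alpha = 0.05. fail to reject H0.

R = 4, z = -1.0062, p = 0.314305, fail to reject H0.


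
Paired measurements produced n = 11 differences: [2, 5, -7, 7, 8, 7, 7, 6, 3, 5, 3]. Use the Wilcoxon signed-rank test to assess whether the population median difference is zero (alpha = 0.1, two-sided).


Step 1: Drop any zero differences (none here) and take |d_i|.
|d| = [2, 5, 7, 7, 8, 7, 7, 6, 3, 5, 3]
Step 2: Midrank |d_i| (ties get averaged ranks).
ranks: |2|->1, |5|->4.5, |7|->8.5, |7|->8.5, |8|->11, |7|->8.5, |7|->8.5, |6|->6, |3|->2.5, |5|->4.5, |3|->2.5
Step 3: Attach original signs; sum ranks with positive sign and with negative sign.
W+ = 1 + 4.5 + 8.5 + 11 + 8.5 + 8.5 + 6 + 2.5 + 4.5 + 2.5 = 57.5
W- = 8.5 = 8.5
(Check: W+ + W- = 66 should equal n(n+1)/2 = 66.)
Step 4: Test statistic W = min(W+, W-) = 8.5.
Step 5: Ties in |d|, so use the tie-corrected normal approximation.
        E[W] = n(n+1)/4 = 11*12/4 = 33.
        Tie groups: |d|=3 (t=2), |d|=5 (t=2), |d|=7 (t=4); sum(t^3 - t) = 72.
        Var[W] = n(n+1)(2n+1)/24 - sum(t^3-t)/48 = 3036/24 - 72/48 = 125.
        z = (W - E[W]) / sqrt(Var[W]) = (8.5 - 33) / 11.1803 = -2.1913.
        Two-sided p = 2*Phi(z) = 0.028427.
Step 6: alpha = 0.1. reject H0.

W+ = 57.5, W- = 8.5, W = min = 8.5, p = 0.028427, reject H0.


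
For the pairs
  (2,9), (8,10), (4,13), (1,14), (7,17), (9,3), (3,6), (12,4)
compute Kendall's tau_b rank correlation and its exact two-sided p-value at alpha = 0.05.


Step 1: Enumerate the 28 unordered pairs (i,j) with i<j and classify each by sign(x_j-x_i) * sign(y_j-y_i).
  (1,2):dx=+6,dy=+1->C; (1,3):dx=+2,dy=+4->C; (1,4):dx=-1,dy=+5->D; (1,5):dx=+5,dy=+8->C
  (1,6):dx=+7,dy=-6->D; (1,7):dx=+1,dy=-3->D; (1,8):dx=+10,dy=-5->D; (2,3):dx=-4,dy=+3->D
  (2,4):dx=-7,dy=+4->D; (2,5):dx=-1,dy=+7->D; (2,6):dx=+1,dy=-7->D; (2,7):dx=-5,dy=-4->C
  (2,8):dx=+4,dy=-6->D; (3,4):dx=-3,dy=+1->D; (3,5):dx=+3,dy=+4->C; (3,6):dx=+5,dy=-10->D
  (3,7):dx=-1,dy=-7->C; (3,8):dx=+8,dy=-9->D; (4,5):dx=+6,dy=+3->C; (4,6):dx=+8,dy=-11->D
  (4,7):dx=+2,dy=-8->D; (4,8):dx=+11,dy=-10->D; (5,6):dx=+2,dy=-14->D; (5,7):dx=-4,dy=-11->C
  (5,8):dx=+5,dy=-13->D; (6,7):dx=-6,dy=+3->D; (6,8):dx=+3,dy=+1->C; (7,8):dx=+9,dy=-2->D
Step 2: C = 9, D = 19, total pairs = 28.
Step 3: tau = (C - D)/(n(n-1)/2) = (9 - 19)/28 = -0.357143.
Step 4: Exact two-sided p-value (enumerate n! = 40320 permutations of y under H0): p = 0.275099.
Step 5: alpha = 0.05. fail to reject H0.

tau_b = -0.3571 (C=9, D=19), p = 0.275099, fail to reject H0.


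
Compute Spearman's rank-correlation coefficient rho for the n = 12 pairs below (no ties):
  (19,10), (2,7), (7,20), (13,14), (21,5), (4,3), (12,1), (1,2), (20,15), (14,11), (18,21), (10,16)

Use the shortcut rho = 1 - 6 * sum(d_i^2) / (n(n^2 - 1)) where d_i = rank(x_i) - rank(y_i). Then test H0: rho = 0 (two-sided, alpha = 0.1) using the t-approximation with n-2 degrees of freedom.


Step 1: Rank x and y separately (midranks; no ties here).
rank(x): 19->10, 2->2, 7->4, 13->7, 21->12, 4->3, 12->6, 1->1, 20->11, 14->8, 18->9, 10->5
rank(y): 10->6, 7->5, 20->11, 14->8, 5->4, 3->3, 1->1, 2->2, 15->9, 11->7, 21->12, 16->10
Step 2: d_i = R_x(i) - R_y(i); compute d_i^2.
  (10-6)^2=16, (2-5)^2=9, (4-11)^2=49, (7-8)^2=1, (12-4)^2=64, (3-3)^2=0, (6-1)^2=25, (1-2)^2=1, (11-9)^2=4, (8-7)^2=1, (9-12)^2=9, (5-10)^2=25
sum(d^2) = 204.
Step 3: rho = 1 - 6*204 / (12*(12^2 - 1)) = 1 - 1224/1716 = 0.286713.
Step 4: Under H0, t = rho * sqrt((n-2)/(1-rho^2)) = 0.9464 ~ t(10).
Step 5: Two-sided p-value from the t-distribution with 10 df = 0.366251.
Step 6: alpha = 0.1. fail to reject H0.

rho = 0.2867, p = 0.366251, fail to reject H0 at alpha = 0.1.


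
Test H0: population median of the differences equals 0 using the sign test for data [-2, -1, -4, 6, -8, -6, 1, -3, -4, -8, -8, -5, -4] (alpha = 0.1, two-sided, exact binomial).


Step 1: Discard zero differences. Original n = 13; n_eff = number of nonzero differences = 13.
Nonzero differences (with sign): -2, -1, -4, +6, -8, -6, +1, -3, -4, -8, -8, -5, -4
Step 2: Count signs: positive = 2, negative = 11.
Step 3: Under H0: P(positive) = 0.5, so the number of positives S ~ Bin(13, 0.5).
Step 4: Two-sided exact p-value = sum of Bin(13,0.5) probabilities at or below the observed probability = 0.022461.
Step 5: alpha = 0.1. reject H0.

n_eff = 13, pos = 2, neg = 11, p = 0.022461, reject H0.


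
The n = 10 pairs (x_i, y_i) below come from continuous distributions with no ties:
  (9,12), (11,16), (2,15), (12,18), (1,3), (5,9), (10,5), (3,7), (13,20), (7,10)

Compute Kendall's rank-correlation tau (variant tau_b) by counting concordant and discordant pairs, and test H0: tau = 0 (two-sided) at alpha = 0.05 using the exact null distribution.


Step 1: Enumerate the 45 unordered pairs (i,j) with i<j and classify each by sign(x_j-x_i) * sign(y_j-y_i).
  (1,2):dx=+2,dy=+4->C; (1,3):dx=-7,dy=+3->D; (1,4):dx=+3,dy=+6->C; (1,5):dx=-8,dy=-9->C
  (1,6):dx=-4,dy=-3->C; (1,7):dx=+1,dy=-7->D; (1,8):dx=-6,dy=-5->C; (1,9):dx=+4,dy=+8->C
  (1,10):dx=-2,dy=-2->C; (2,3):dx=-9,dy=-1->C; (2,4):dx=+1,dy=+2->C; (2,5):dx=-10,dy=-13->C
  (2,6):dx=-6,dy=-7->C; (2,7):dx=-1,dy=-11->C; (2,8):dx=-8,dy=-9->C; (2,9):dx=+2,dy=+4->C
  (2,10):dx=-4,dy=-6->C; (3,4):dx=+10,dy=+3->C; (3,5):dx=-1,dy=-12->C; (3,6):dx=+3,dy=-6->D
  (3,7):dx=+8,dy=-10->D; (3,8):dx=+1,dy=-8->D; (3,9):dx=+11,dy=+5->C; (3,10):dx=+5,dy=-5->D
  (4,5):dx=-11,dy=-15->C; (4,6):dx=-7,dy=-9->C; (4,7):dx=-2,dy=-13->C; (4,8):dx=-9,dy=-11->C
  (4,9):dx=+1,dy=+2->C; (4,10):dx=-5,dy=-8->C; (5,6):dx=+4,dy=+6->C; (5,7):dx=+9,dy=+2->C
  (5,8):dx=+2,dy=+4->C; (5,9):dx=+12,dy=+17->C; (5,10):dx=+6,dy=+7->C; (6,7):dx=+5,dy=-4->D
  (6,8):dx=-2,dy=-2->C; (6,9):dx=+8,dy=+11->C; (6,10):dx=+2,dy=+1->C; (7,8):dx=-7,dy=+2->D
  (7,9):dx=+3,dy=+15->C; (7,10):dx=-3,dy=+5->D; (8,9):dx=+10,dy=+13->C; (8,10):dx=+4,dy=+3->C
  (9,10):dx=-6,dy=-10->C
Step 2: C = 36, D = 9, total pairs = 45.
Step 3: tau = (C - D)/(n(n-1)/2) = (36 - 9)/45 = 0.600000.
Step 4: Exact two-sided p-value (enumerate n! = 3628800 permutations of y under H0): p = 0.016666.
Step 5: alpha = 0.05. reject H0.

tau_b = 0.6000 (C=36, D=9), p = 0.016666, reject H0.


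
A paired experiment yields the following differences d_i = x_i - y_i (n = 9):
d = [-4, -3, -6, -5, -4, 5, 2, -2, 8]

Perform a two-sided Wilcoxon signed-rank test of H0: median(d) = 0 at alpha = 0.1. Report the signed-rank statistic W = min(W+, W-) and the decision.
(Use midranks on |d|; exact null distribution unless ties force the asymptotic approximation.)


Step 1: Drop any zero differences (none here) and take |d_i|.
|d| = [4, 3, 6, 5, 4, 5, 2, 2, 8]
Step 2: Midrank |d_i| (ties get averaged ranks).
ranks: |4|->4.5, |3|->3, |6|->8, |5|->6.5, |4|->4.5, |5|->6.5, |2|->1.5, |2|->1.5, |8|->9
Step 3: Attach original signs; sum ranks with positive sign and with negative sign.
W+ = 6.5 + 1.5 + 9 = 17
W- = 4.5 + 3 + 8 + 6.5 + 4.5 + 1.5 = 28
(Check: W+ + W- = 45 should equal n(n+1)/2 = 45.)
Step 4: Test statistic W = min(W+, W-) = 17.
Step 5: Ties in |d|, so use the tie-corrected normal approximation.
        E[W] = n(n+1)/4 = 9*10/4 = 22.5.
        Tie groups: |d|=2 (t=2), |d|=4 (t=2), |d|=5 (t=2); sum(t^3 - t) = 18.
        Var[W] = n(n+1)(2n+1)/24 - sum(t^3-t)/48 = 1710/24 - 18/48 = 70.875.
        z = (W - E[W]) / sqrt(Var[W]) = (17 - 22.5) / 8.4187 = -0.6533.
        Two-sided p = 2*Phi(z) = 0.513560.
Step 6: alpha = 0.1. fail to reject H0.

W+ = 17, W- = 28, W = min = 17, p = 0.513560, fail to reject H0.


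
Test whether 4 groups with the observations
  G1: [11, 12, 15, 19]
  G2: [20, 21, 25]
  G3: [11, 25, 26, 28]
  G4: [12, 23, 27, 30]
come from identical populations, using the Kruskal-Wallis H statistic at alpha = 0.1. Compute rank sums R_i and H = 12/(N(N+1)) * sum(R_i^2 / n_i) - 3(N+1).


Step 1: Combine all N = 15 observations and assign midranks.
sorted (value, group, rank): (11,G1,1.5), (11,G3,1.5), (12,G1,3.5), (12,G4,3.5), (15,G1,5), (19,G1,6), (20,G2,7), (21,G2,8), (23,G4,9), (25,G2,10.5), (25,G3,10.5), (26,G3,12), (27,G4,13), (28,G3,14), (30,G4,15)
Step 2: Sum ranks within each group.
R_1 = 16 (n_1 = 4)
R_2 = 25.5 (n_2 = 3)
R_3 = 38 (n_3 = 4)
R_4 = 40.5 (n_4 = 4)
Step 3: H = 12/(N(N+1)) * sum(R_i^2/n_i) - 3(N+1)
     = 12/(15*16) * (16^2/4 + 25.5^2/3 + 38^2/4 + 40.5^2/4) - 3*16
     = 0.050000 * 1051.81 - 48
     = 4.590625.
Step 4: Ties present; correction factor C = 1 - 18/(15^3 - 15) = 0.994643. Corrected H = 4.590625 / 0.994643 = 4.615350.
Step 5: Under H0, H ~ chi^2(3); p-value = 0.202229.
Step 6: alpha = 0.1. fail to reject H0.

H = 4.6154, df = 3, p = 0.202229, fail to reject H0.


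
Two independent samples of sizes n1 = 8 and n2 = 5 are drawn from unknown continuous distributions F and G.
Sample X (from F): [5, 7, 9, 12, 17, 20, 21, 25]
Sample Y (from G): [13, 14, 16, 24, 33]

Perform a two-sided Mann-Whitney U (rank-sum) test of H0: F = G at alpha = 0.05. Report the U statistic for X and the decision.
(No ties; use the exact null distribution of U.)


Step 1: Combine and sort all 13 observations; assign midranks.
sorted (value, group): (5,X), (7,X), (9,X), (12,X), (13,Y), (14,Y), (16,Y), (17,X), (20,X), (21,X), (24,Y), (25,X), (33,Y)
ranks: 5->1, 7->2, 9->3, 12->4, 13->5, 14->6, 16->7, 17->8, 20->9, 21->10, 24->11, 25->12, 33->13
Step 2: Rank sum for X: R1 = 1 + 2 + 3 + 4 + 8 + 9 + 10 + 12 = 49.
Step 3: U_X = R1 - n1(n1+1)/2 = 49 - 8*9/2 = 49 - 36 = 13.
       U_Y = n1*n2 - U_X = 40 - 13 = 27.
Step 4: No ties, so the exact null distribution of U (based on enumerating the C(13,8) = 1287 equally likely rank assignments) gives the two-sided p-value.
Step 5: p-value = 0.354312; compare to alpha = 0.05. fail to reject H0.

U_X = 13, p = 0.354312, fail to reject H0 at alpha = 0.05.


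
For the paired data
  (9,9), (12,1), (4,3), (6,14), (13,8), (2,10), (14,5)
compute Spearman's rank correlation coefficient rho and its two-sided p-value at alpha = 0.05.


Step 1: Rank x and y separately (midranks; no ties here).
rank(x): 9->4, 12->5, 4->2, 6->3, 13->6, 2->1, 14->7
rank(y): 9->5, 1->1, 3->2, 14->7, 8->4, 10->6, 5->3
Step 2: d_i = R_x(i) - R_y(i); compute d_i^2.
  (4-5)^2=1, (5-1)^2=16, (2-2)^2=0, (3-7)^2=16, (6-4)^2=4, (1-6)^2=25, (7-3)^2=16
sum(d^2) = 78.
Step 3: rho = 1 - 6*78 / (7*(7^2 - 1)) = 1 - 468/336 = -0.392857.
Step 4: Under H0, t = rho * sqrt((n-2)/(1-rho^2)) = -0.9553 ~ t(5).
Step 5: Two-sided p-value from the t-distribution with 5 df = 0.383317.
Step 6: alpha = 0.05. fail to reject H0.

rho = -0.3929, p = 0.383317, fail to reject H0 at alpha = 0.05.


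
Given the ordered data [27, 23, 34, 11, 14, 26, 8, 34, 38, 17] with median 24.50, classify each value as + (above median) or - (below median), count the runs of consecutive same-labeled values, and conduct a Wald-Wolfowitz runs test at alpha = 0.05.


Step 1: Compute median = 24.50; label A = above, B = below.
Labels in order: ABABBABAAB  (n_A = 5, n_B = 5)
Step 2: Count runs R = 8.
Step 3: Under H0 (random ordering), E[R] = 2*n_A*n_B/(n_A+n_B) + 1 = 2*5*5/10 + 1 = 6.0000.
        Var[R] = 2*n_A*n_B*(2*n_A*n_B - n_A - n_B) / ((n_A+n_B)^2 * (n_A+n_B-1)) = 2000/900 = 2.2222.
        SD[R] = 1.4907.
Step 4: Continuity-corrected z = (R - 0.5 - E[R]) / SD[R] = (8 - 0.5 - 6.0000) / 1.4907 = 1.0062.
Step 5: Two-sided p-value via normal approximation = 2*(1 - Phi(|z|)) = 0.314305.
Step 6: alpha = 0.05. fail to reject H0.

R = 8, z = 1.0062, p = 0.314305, fail to reject H0.


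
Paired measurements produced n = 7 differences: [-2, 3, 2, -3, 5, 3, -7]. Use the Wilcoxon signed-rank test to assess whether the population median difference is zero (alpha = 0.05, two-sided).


Step 1: Drop any zero differences (none here) and take |d_i|.
|d| = [2, 3, 2, 3, 5, 3, 7]
Step 2: Midrank |d_i| (ties get averaged ranks).
ranks: |2|->1.5, |3|->4, |2|->1.5, |3|->4, |5|->6, |3|->4, |7|->7
Step 3: Attach original signs; sum ranks with positive sign and with negative sign.
W+ = 4 + 1.5 + 6 + 4 = 15.5
W- = 1.5 + 4 + 7 = 12.5
(Check: W+ + W- = 28 should equal n(n+1)/2 = 28.)
Step 4: Test statistic W = min(W+, W-) = 12.5.
Step 5: Ties in |d|, so use the tie-corrected normal approximation.
        E[W] = n(n+1)/4 = 7*8/4 = 14.
        Tie groups: |d|=2 (t=2), |d|=3 (t=3); sum(t^3 - t) = 30.
        Var[W] = n(n+1)(2n+1)/24 - sum(t^3-t)/48 = 840/24 - 30/48 = 34.375.
        z = (W - E[W]) / sqrt(Var[W]) = (12.5 - 14) / 5.8630 = -0.2558.
        Two-sided p = 2*Phi(z) = 0.798074.
Step 6: alpha = 0.05. fail to reject H0.

W+ = 15.5, W- = 12.5, W = min = 12.5, p = 0.798074, fail to reject H0.


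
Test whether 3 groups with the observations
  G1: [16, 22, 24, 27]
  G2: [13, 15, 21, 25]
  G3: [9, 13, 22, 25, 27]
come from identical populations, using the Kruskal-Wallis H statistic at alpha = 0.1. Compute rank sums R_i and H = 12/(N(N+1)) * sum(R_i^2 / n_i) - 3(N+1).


Step 1: Combine all N = 13 observations and assign midranks.
sorted (value, group, rank): (9,G3,1), (13,G2,2.5), (13,G3,2.5), (15,G2,4), (16,G1,5), (21,G2,6), (22,G1,7.5), (22,G3,7.5), (24,G1,9), (25,G2,10.5), (25,G3,10.5), (27,G1,12.5), (27,G3,12.5)
Step 2: Sum ranks within each group.
R_1 = 34 (n_1 = 4)
R_2 = 23 (n_2 = 4)
R_3 = 34 (n_3 = 5)
Step 3: H = 12/(N(N+1)) * sum(R_i^2/n_i) - 3(N+1)
     = 12/(13*14) * (34^2/4 + 23^2/4 + 34^2/5) - 3*14
     = 0.065934 * 652.45 - 42
     = 1.018681.
Step 4: Ties present; correction factor C = 1 - 24/(13^3 - 13) = 0.989011. Corrected H = 1.018681 / 0.989011 = 1.030000.
Step 5: Under H0, H ~ chi^2(2); p-value = 0.597501.
Step 6: alpha = 0.1. fail to reject H0.

H = 1.0300, df = 2, p = 0.597501, fail to reject H0.


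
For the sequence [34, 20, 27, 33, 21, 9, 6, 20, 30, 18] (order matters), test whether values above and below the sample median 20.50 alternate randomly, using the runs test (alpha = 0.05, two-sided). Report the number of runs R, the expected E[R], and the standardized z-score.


Step 1: Compute median = 20.50; label A = above, B = below.
Labels in order: ABAAABBBAB  (n_A = 5, n_B = 5)
Step 2: Count runs R = 6.
Step 3: Under H0 (random ordering), E[R] = 2*n_A*n_B/(n_A+n_B) + 1 = 2*5*5/10 + 1 = 6.0000.
        Var[R] = 2*n_A*n_B*(2*n_A*n_B - n_A - n_B) / ((n_A+n_B)^2 * (n_A+n_B-1)) = 2000/900 = 2.2222.
        SD[R] = 1.4907.
Step 4: R = E[R], so z = 0 with no continuity correction.
Step 5: Two-sided p-value via normal approximation = 2*(1 - Phi(|z|)) = 1.000000.
Step 6: alpha = 0.05. fail to reject H0.

R = 6, z = 0.0000, p = 1.000000, fail to reject H0.


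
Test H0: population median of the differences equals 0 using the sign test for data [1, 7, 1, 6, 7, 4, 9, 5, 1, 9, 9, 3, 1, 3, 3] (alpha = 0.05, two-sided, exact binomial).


Step 1: Discard zero differences. Original n = 15; n_eff = number of nonzero differences = 15.
Nonzero differences (with sign): +1, +7, +1, +6, +7, +4, +9, +5, +1, +9, +9, +3, +1, +3, +3
Step 2: Count signs: positive = 15, negative = 0.
Step 3: Under H0: P(positive) = 0.5, so the number of positives S ~ Bin(15, 0.5).
Step 4: Two-sided exact p-value = sum of Bin(15,0.5) probabilities at or below the observed probability = 0.000061.
Step 5: alpha = 0.05. reject H0.

n_eff = 15, pos = 15, neg = 0, p = 0.000061, reject H0.


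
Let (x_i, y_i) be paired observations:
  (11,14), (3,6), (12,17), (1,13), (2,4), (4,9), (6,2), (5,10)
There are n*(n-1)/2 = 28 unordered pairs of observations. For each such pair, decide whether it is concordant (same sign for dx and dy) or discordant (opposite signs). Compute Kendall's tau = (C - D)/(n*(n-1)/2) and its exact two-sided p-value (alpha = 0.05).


Step 1: Enumerate the 28 unordered pairs (i,j) with i<j and classify each by sign(x_j-x_i) * sign(y_j-y_i).
  (1,2):dx=-8,dy=-8->C; (1,3):dx=+1,dy=+3->C; (1,4):dx=-10,dy=-1->C; (1,5):dx=-9,dy=-10->C
  (1,6):dx=-7,dy=-5->C; (1,7):dx=-5,dy=-12->C; (1,8):dx=-6,dy=-4->C; (2,3):dx=+9,dy=+11->C
  (2,4):dx=-2,dy=+7->D; (2,5):dx=-1,dy=-2->C; (2,6):dx=+1,dy=+3->C; (2,7):dx=+3,dy=-4->D
  (2,8):dx=+2,dy=+4->C; (3,4):dx=-11,dy=-4->C; (3,5):dx=-10,dy=-13->C; (3,6):dx=-8,dy=-8->C
  (3,7):dx=-6,dy=-15->C; (3,8):dx=-7,dy=-7->C; (4,5):dx=+1,dy=-9->D; (4,6):dx=+3,dy=-4->D
  (4,7):dx=+5,dy=-11->D; (4,8):dx=+4,dy=-3->D; (5,6):dx=+2,dy=+5->C; (5,7):dx=+4,dy=-2->D
  (5,8):dx=+3,dy=+6->C; (6,7):dx=+2,dy=-7->D; (6,8):dx=+1,dy=+1->C; (7,8):dx=-1,dy=+8->D
Step 2: C = 19, D = 9, total pairs = 28.
Step 3: tau = (C - D)/(n(n-1)/2) = (19 - 9)/28 = 0.357143.
Step 4: Exact two-sided p-value (enumerate n! = 40320 permutations of y under H0): p = 0.275099.
Step 5: alpha = 0.05. fail to reject H0.

tau_b = 0.3571 (C=19, D=9), p = 0.275099, fail to reject H0.


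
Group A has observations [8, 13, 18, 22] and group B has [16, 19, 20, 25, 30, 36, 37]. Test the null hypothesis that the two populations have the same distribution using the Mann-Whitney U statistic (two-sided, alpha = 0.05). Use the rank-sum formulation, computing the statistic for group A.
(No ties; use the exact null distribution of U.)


Step 1: Combine and sort all 11 observations; assign midranks.
sorted (value, group): (8,X), (13,X), (16,Y), (18,X), (19,Y), (20,Y), (22,X), (25,Y), (30,Y), (36,Y), (37,Y)
ranks: 8->1, 13->2, 16->3, 18->4, 19->5, 20->6, 22->7, 25->8, 30->9, 36->10, 37->11
Step 2: Rank sum for X: R1 = 1 + 2 + 4 + 7 = 14.
Step 3: U_X = R1 - n1(n1+1)/2 = 14 - 4*5/2 = 14 - 10 = 4.
       U_Y = n1*n2 - U_X = 28 - 4 = 24.
Step 4: No ties, so the exact null distribution of U (based on enumerating the C(11,4) = 330 equally likely rank assignments) gives the two-sided p-value.
Step 5: p-value = 0.072727; compare to alpha = 0.05. fail to reject H0.

U_X = 4, p = 0.072727, fail to reject H0 at alpha = 0.05.


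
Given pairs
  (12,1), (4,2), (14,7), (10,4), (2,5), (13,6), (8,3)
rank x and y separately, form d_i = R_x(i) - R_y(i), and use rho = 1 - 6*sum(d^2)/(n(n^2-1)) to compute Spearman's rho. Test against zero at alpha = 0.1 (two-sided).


Step 1: Rank x and y separately (midranks; no ties here).
rank(x): 12->5, 4->2, 14->7, 10->4, 2->1, 13->6, 8->3
rank(y): 1->1, 2->2, 7->7, 4->4, 5->5, 6->6, 3->3
Step 2: d_i = R_x(i) - R_y(i); compute d_i^2.
  (5-1)^2=16, (2-2)^2=0, (7-7)^2=0, (4-4)^2=0, (1-5)^2=16, (6-6)^2=0, (3-3)^2=0
sum(d^2) = 32.
Step 3: rho = 1 - 6*32 / (7*(7^2 - 1)) = 1 - 192/336 = 0.428571.
Step 4: Under H0, t = rho * sqrt((n-2)/(1-rho^2)) = 1.0607 ~ t(5).
Step 5: Two-sided p-value from the t-distribution with 5 df = 0.337368.
Step 6: alpha = 0.1. fail to reject H0.

rho = 0.4286, p = 0.337368, fail to reject H0 at alpha = 0.1.


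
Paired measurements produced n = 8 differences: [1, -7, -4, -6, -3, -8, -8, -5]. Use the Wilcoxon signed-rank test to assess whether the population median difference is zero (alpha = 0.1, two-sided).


Step 1: Drop any zero differences (none here) and take |d_i|.
|d| = [1, 7, 4, 6, 3, 8, 8, 5]
Step 2: Midrank |d_i| (ties get averaged ranks).
ranks: |1|->1, |7|->6, |4|->3, |6|->5, |3|->2, |8|->7.5, |8|->7.5, |5|->4
Step 3: Attach original signs; sum ranks with positive sign and with negative sign.
W+ = 1 = 1
W- = 6 + 3 + 5 + 2 + 7.5 + 7.5 + 4 = 35
(Check: W+ + W- = 36 should equal n(n+1)/2 = 36.)
Step 4: Test statistic W = min(W+, W-) = 1.
Step 5: Ties in |d|, so use the tie-corrected normal approximation.
        E[W] = n(n+1)/4 = 8*9/4 = 18.
        Tie groups: |d|=8 (t=2); sum(t^3 - t) = 6.
        Var[W] = n(n+1)(2n+1)/24 - sum(t^3-t)/48 = 1224/24 - 6/48 = 50.875.
        z = (W - E[W]) / sqrt(Var[W]) = (1 - 18) / 7.1327 = -2.3834.
        Two-sided p = 2*Phi(z) = 0.017154.
Step 6: alpha = 0.1. reject H0.

W+ = 1, W- = 35, W = min = 1, p = 0.017154, reject H0.


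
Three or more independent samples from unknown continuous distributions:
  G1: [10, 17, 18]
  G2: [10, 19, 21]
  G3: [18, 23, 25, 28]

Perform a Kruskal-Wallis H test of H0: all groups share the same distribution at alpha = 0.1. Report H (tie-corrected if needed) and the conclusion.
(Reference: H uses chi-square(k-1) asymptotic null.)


Step 1: Combine all N = 10 observations and assign midranks.
sorted (value, group, rank): (10,G1,1.5), (10,G2,1.5), (17,G1,3), (18,G1,4.5), (18,G3,4.5), (19,G2,6), (21,G2,7), (23,G3,8), (25,G3,9), (28,G3,10)
Step 2: Sum ranks within each group.
R_1 = 9 (n_1 = 3)
R_2 = 14.5 (n_2 = 3)
R_3 = 31.5 (n_3 = 4)
Step 3: H = 12/(N(N+1)) * sum(R_i^2/n_i) - 3(N+1)
     = 12/(10*11) * (9^2/3 + 14.5^2/3 + 31.5^2/4) - 3*11
     = 0.109091 * 345.146 - 33
     = 4.652273.
Step 4: Ties present; correction factor C = 1 - 12/(10^3 - 10) = 0.987879. Corrected H = 4.652273 / 0.987879 = 4.709356.
Step 5: Under H0, H ~ chi^2(2); p-value = 0.094924.
Step 6: alpha = 0.1. reject H0.

H = 4.7094, df = 2, p = 0.094924, reject H0.


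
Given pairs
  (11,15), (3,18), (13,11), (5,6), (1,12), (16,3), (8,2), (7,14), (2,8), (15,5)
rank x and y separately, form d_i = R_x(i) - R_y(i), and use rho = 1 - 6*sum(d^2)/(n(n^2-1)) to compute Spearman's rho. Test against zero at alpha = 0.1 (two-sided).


Step 1: Rank x and y separately (midranks; no ties here).
rank(x): 11->7, 3->3, 13->8, 5->4, 1->1, 16->10, 8->6, 7->5, 2->2, 15->9
rank(y): 15->9, 18->10, 11->6, 6->4, 12->7, 3->2, 2->1, 14->8, 8->5, 5->3
Step 2: d_i = R_x(i) - R_y(i); compute d_i^2.
  (7-9)^2=4, (3-10)^2=49, (8-6)^2=4, (4-4)^2=0, (1-7)^2=36, (10-2)^2=64, (6-1)^2=25, (5-8)^2=9, (2-5)^2=9, (9-3)^2=36
sum(d^2) = 236.
Step 3: rho = 1 - 6*236 / (10*(10^2 - 1)) = 1 - 1416/990 = -0.430303.
Step 4: Under H0, t = rho * sqrt((n-2)/(1-rho^2)) = -1.3483 ~ t(8).
Step 5: Two-sided p-value from the t-distribution with 8 df = 0.214492.
Step 6: alpha = 0.1. fail to reject H0.

rho = -0.4303, p = 0.214492, fail to reject H0 at alpha = 0.1.


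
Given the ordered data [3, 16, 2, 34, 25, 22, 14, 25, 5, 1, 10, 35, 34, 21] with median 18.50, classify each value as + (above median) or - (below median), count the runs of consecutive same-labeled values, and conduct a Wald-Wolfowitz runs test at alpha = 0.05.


Step 1: Compute median = 18.50; label A = above, B = below.
Labels in order: BBBAAABABBBAAA  (n_A = 7, n_B = 7)
Step 2: Count runs R = 6.
Step 3: Under H0 (random ordering), E[R] = 2*n_A*n_B/(n_A+n_B) + 1 = 2*7*7/14 + 1 = 8.0000.
        Var[R] = 2*n_A*n_B*(2*n_A*n_B - n_A - n_B) / ((n_A+n_B)^2 * (n_A+n_B-1)) = 8232/2548 = 3.2308.
        SD[R] = 1.7974.
Step 4: Continuity-corrected z = (R + 0.5 - E[R]) / SD[R] = (6 + 0.5 - 8.0000) / 1.7974 = -0.8345.
Step 5: Two-sided p-value via normal approximation = 2*(1 - Phi(|z|)) = 0.403986.
Step 6: alpha = 0.05. fail to reject H0.

R = 6, z = -0.8345, p = 0.403986, fail to reject H0.


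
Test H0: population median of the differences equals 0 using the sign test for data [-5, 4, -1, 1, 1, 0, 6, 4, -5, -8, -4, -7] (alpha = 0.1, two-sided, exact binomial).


Step 1: Discard zero differences. Original n = 12; n_eff = number of nonzero differences = 11.
Nonzero differences (with sign): -5, +4, -1, +1, +1, +6, +4, -5, -8, -4, -7
Step 2: Count signs: positive = 5, negative = 6.
Step 3: Under H0: P(positive) = 0.5, so the number of positives S ~ Bin(11, 0.5).
Step 4: Two-sided exact p-value = sum of Bin(11,0.5) probabilities at or below the observed probability = 1.000000.
Step 5: alpha = 0.1. fail to reject H0.

n_eff = 11, pos = 5, neg = 6, p = 1.000000, fail to reject H0.


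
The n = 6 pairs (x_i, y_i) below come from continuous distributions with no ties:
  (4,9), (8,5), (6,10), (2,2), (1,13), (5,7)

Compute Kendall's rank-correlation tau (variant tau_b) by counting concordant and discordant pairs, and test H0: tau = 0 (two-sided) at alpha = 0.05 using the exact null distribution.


Step 1: Enumerate the 15 unordered pairs (i,j) with i<j and classify each by sign(x_j-x_i) * sign(y_j-y_i).
  (1,2):dx=+4,dy=-4->D; (1,3):dx=+2,dy=+1->C; (1,4):dx=-2,dy=-7->C; (1,5):dx=-3,dy=+4->D
  (1,6):dx=+1,dy=-2->D; (2,3):dx=-2,dy=+5->D; (2,4):dx=-6,dy=-3->C; (2,5):dx=-7,dy=+8->D
  (2,6):dx=-3,dy=+2->D; (3,4):dx=-4,dy=-8->C; (3,5):dx=-5,dy=+3->D; (3,6):dx=-1,dy=-3->C
  (4,5):dx=-1,dy=+11->D; (4,6):dx=+3,dy=+5->C; (5,6):dx=+4,dy=-6->D
Step 2: C = 6, D = 9, total pairs = 15.
Step 3: tau = (C - D)/(n(n-1)/2) = (6 - 9)/15 = -0.200000.
Step 4: Exact two-sided p-value (enumerate n! = 720 permutations of y under H0): p = 0.719444.
Step 5: alpha = 0.05. fail to reject H0.

tau_b = -0.2000 (C=6, D=9), p = 0.719444, fail to reject H0.


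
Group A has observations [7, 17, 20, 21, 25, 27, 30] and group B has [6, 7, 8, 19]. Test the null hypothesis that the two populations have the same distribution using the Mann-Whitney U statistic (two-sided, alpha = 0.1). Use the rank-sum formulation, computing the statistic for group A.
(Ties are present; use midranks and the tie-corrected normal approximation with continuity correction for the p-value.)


Step 1: Combine and sort all 11 observations; assign midranks.
sorted (value, group): (6,Y), (7,X), (7,Y), (8,Y), (17,X), (19,Y), (20,X), (21,X), (25,X), (27,X), (30,X)
ranks: 6->1, 7->2.5, 7->2.5, 8->4, 17->5, 19->6, 20->7, 21->8, 25->9, 27->10, 30->11
Step 2: Rank sum for X: R1 = 2.5 + 5 + 7 + 8 + 9 + 10 + 11 = 52.5.
Step 3: U_X = R1 - n1(n1+1)/2 = 52.5 - 7*8/2 = 52.5 - 28 = 24.5.
       U_Y = n1*n2 - U_X = 28 - 24.5 = 3.5.
Step 4: Ties are present, so use the tie-corrected normal approximation (with continuity correction) for the p-value.
Step 5: p-value = 0.058207; compare to alpha = 0.1. reject H0.

U_X = 24.5, p = 0.058207, reject H0 at alpha = 0.1.


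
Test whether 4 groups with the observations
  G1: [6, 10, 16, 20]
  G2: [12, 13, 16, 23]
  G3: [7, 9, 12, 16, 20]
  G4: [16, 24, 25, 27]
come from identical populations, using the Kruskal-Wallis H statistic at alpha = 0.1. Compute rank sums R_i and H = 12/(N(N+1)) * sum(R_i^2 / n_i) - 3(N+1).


Step 1: Combine all N = 17 observations and assign midranks.
sorted (value, group, rank): (6,G1,1), (7,G3,2), (9,G3,3), (10,G1,4), (12,G2,5.5), (12,G3,5.5), (13,G2,7), (16,G1,9.5), (16,G2,9.5), (16,G3,9.5), (16,G4,9.5), (20,G1,12.5), (20,G3,12.5), (23,G2,14), (24,G4,15), (25,G4,16), (27,G4,17)
Step 2: Sum ranks within each group.
R_1 = 27 (n_1 = 4)
R_2 = 36 (n_2 = 4)
R_3 = 32.5 (n_3 = 5)
R_4 = 57.5 (n_4 = 4)
Step 3: H = 12/(N(N+1)) * sum(R_i^2/n_i) - 3(N+1)
     = 12/(17*18) * (27^2/4 + 36^2/4 + 32.5^2/5 + 57.5^2/4) - 3*18
     = 0.039216 * 1544.06 - 54
     = 6.551471.
Step 4: Ties present; correction factor C = 1 - 72/(17^3 - 17) = 0.985294. Corrected H = 6.551471 / 0.985294 = 6.649254.
Step 5: Under H0, H ~ chi^2(3); p-value = 0.083959.
Step 6: alpha = 0.1. reject H0.

H = 6.6493, df = 3, p = 0.083959, reject H0.


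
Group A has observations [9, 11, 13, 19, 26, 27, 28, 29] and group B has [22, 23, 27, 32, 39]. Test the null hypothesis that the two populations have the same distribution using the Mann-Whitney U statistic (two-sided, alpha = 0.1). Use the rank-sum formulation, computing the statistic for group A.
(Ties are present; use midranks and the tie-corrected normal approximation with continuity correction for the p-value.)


Step 1: Combine and sort all 13 observations; assign midranks.
sorted (value, group): (9,X), (11,X), (13,X), (19,X), (22,Y), (23,Y), (26,X), (27,X), (27,Y), (28,X), (29,X), (32,Y), (39,Y)
ranks: 9->1, 11->2, 13->3, 19->4, 22->5, 23->6, 26->7, 27->8.5, 27->8.5, 28->10, 29->11, 32->12, 39->13
Step 2: Rank sum for X: R1 = 1 + 2 + 3 + 4 + 7 + 8.5 + 10 + 11 = 46.5.
Step 3: U_X = R1 - n1(n1+1)/2 = 46.5 - 8*9/2 = 46.5 - 36 = 10.5.
       U_Y = n1*n2 - U_X = 40 - 10.5 = 29.5.
Step 4: Ties are present, so use the tie-corrected normal approximation (with continuity correction) for the p-value.
Step 5: p-value = 0.187076; compare to alpha = 0.1. fail to reject H0.

U_X = 10.5, p = 0.187076, fail to reject H0 at alpha = 0.1.


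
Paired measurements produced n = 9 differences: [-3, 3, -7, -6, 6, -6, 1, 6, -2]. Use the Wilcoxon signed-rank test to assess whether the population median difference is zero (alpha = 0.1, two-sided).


Step 1: Drop any zero differences (none here) and take |d_i|.
|d| = [3, 3, 7, 6, 6, 6, 1, 6, 2]
Step 2: Midrank |d_i| (ties get averaged ranks).
ranks: |3|->3.5, |3|->3.5, |7|->9, |6|->6.5, |6|->6.5, |6|->6.5, |1|->1, |6|->6.5, |2|->2
Step 3: Attach original signs; sum ranks with positive sign and with negative sign.
W+ = 3.5 + 6.5 + 1 + 6.5 = 17.5
W- = 3.5 + 9 + 6.5 + 6.5 + 2 = 27.5
(Check: W+ + W- = 45 should equal n(n+1)/2 = 45.)
Step 4: Test statistic W = min(W+, W-) = 17.5.
Step 5: Ties in |d|, so use the tie-corrected normal approximation.
        E[W] = n(n+1)/4 = 9*10/4 = 22.5.
        Tie groups: |d|=3 (t=2), |d|=6 (t=4); sum(t^3 - t) = 66.
        Var[W] = n(n+1)(2n+1)/24 - sum(t^3-t)/48 = 1710/24 - 66/48 = 69.875.
        z = (W - E[W]) / sqrt(Var[W]) = (17.5 - 22.5) / 8.3591 = -0.5981.
        Two-sided p = 2*Phi(z) = 0.549741.
Step 6: alpha = 0.1. fail to reject H0.

W+ = 17.5, W- = 27.5, W = min = 17.5, p = 0.549741, fail to reject H0.


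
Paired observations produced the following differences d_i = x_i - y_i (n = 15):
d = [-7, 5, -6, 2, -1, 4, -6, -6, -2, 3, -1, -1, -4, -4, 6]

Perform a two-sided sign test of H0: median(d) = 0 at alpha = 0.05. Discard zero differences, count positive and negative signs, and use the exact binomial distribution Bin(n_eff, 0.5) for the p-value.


Step 1: Discard zero differences. Original n = 15; n_eff = number of nonzero differences = 15.
Nonzero differences (with sign): -7, +5, -6, +2, -1, +4, -6, -6, -2, +3, -1, -1, -4, -4, +6
Step 2: Count signs: positive = 5, negative = 10.
Step 3: Under H0: P(positive) = 0.5, so the number of positives S ~ Bin(15, 0.5).
Step 4: Two-sided exact p-value = sum of Bin(15,0.5) probabilities at or below the observed probability = 0.301758.
Step 5: alpha = 0.05. fail to reject H0.

n_eff = 15, pos = 5, neg = 10, p = 0.301758, fail to reject H0.
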